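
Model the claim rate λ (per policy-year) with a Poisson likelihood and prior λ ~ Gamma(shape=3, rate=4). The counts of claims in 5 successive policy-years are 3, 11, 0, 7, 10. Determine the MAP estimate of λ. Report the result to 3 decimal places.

λ̂_MAP = 3.667

Σxᵢ = 3+11+0+7+10 = 31, with n = 5.
Posterior ∝ λ^2e^(−4λ) · λ^31e^(−5λ) = λ^33e^(−9λ), i.e. Gamma(shape=34, rate=9).
The mode of a Gamma(a, b) with a ≥ 1 (shape–rate) is (a−1)/b = 33/9 ≈ 3.667.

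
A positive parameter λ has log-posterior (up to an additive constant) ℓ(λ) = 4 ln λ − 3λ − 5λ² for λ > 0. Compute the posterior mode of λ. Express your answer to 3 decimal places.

λ̂_MAP = 0.500

ℓ'(λ) = 4/λ − 3 − 10λ. Setting this to zero and multiplying by λ: 10λ² + 3λ − 4 = 0.
λ = (−3 + √(3² + 4·10·4)) / (2·10) = (−3 + √169) / 20 = (−3 + 13)/20 = 1/2.
ℓ''(λ) = −4/λ² − 10 < 0, confirming a maximum.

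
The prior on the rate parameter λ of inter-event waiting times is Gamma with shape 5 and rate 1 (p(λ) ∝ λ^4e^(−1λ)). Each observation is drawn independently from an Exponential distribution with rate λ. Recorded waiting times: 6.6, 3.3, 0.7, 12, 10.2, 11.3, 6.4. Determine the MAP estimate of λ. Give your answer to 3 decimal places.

The Exponential(rate=λ) likelihood is ∝ λ^n e^(−λΣtᵢ). Here n = 7 and Σtᵢ = 6.6 + 3.3 + 0.7 + 12 + 10.2 + 11.3 + 6.4 = 50.5.
Posterior ∝ λ^4e^(−1λ) · λ^7e^(−50.5λ) = λ^11e^(−51.5λ), i.e. Gamma(12, 51.5).
Mode = (a−1)/b = 11/51.5 ≈ 0.214.

λ̂_MAP = 0.214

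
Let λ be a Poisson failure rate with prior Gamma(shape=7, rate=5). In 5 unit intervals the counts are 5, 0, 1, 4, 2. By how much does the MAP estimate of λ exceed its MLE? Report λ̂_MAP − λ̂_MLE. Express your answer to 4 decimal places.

Σxᵢ = 12. Posterior is Gamma(19, 10); MAP = (19−1)/10 = 18/10 ≈ 1.80000.
MLE = x̄ = 12/5 ≈ 2.40000.
Difference = 18/10 − 12/5 = -3/5 ≈ -0.6000.

MAP − MLE = -0.6000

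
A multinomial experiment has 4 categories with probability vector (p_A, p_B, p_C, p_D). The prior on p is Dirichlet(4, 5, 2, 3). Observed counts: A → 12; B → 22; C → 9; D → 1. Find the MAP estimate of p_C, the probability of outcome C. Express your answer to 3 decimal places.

MAP estimate of p_C = 0.185

The posterior is Dirichlet(αᵢ + nᵢ) = Dirichlet(16, 27, 11, 4).
For a Dirichlet(a₁,…,a_K) with all aᵢ > 1, the mode has j-th component (aⱼ − 1)/(Σaᵢ − K).
Here Σaᵢ = 58 and K = 4, so p_C = (11 − 1)/(58 − 4) = 10/54 ≈ 0.185.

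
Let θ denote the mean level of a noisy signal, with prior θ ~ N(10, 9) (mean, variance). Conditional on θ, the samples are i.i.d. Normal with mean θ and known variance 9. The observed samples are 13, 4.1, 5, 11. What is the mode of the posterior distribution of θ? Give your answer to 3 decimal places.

n = 4; x̄ = (13 + 4.1 + 5 + 11)/4 = 33.1/4 = 8.275.
For a Normal prior and Normal likelihood with known variance, the posterior is Normal; its mode equals its mean, the precision-weighted average.
Prior precision 1/σ₀² = 1/9; data precision n/σ² = 4/9.
θ̂ = ((1/9)·10 + (4/9)·8.275) / (1/9 + 4/9) = (431/90)/(5/9) = 8.620.

θ̂_MAP = 8.620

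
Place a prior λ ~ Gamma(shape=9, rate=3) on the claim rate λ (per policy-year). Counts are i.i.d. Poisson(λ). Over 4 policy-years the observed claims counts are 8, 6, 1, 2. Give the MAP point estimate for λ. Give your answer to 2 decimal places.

λ̂_MAP = 3.57

Σxᵢ = 8+6+1+2 = 17, with n = 4.
Posterior ∝ λ^8e^(−3λ) · λ^17e^(−4λ) = λ^25e^(−7λ), i.e. Gamma(shape=26, rate=7).
The mode of a Gamma(a, b) with a ≥ 1 (shape–rate) is (a−1)/b = 25/7 ≈ 3.57.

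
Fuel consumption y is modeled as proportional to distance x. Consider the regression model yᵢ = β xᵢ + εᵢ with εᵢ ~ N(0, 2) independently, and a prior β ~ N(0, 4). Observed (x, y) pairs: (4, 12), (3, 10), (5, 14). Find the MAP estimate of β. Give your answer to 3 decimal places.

β̂_MAP = 2.931

log p(β | y) = −Σ(yᵢ − βxᵢ)²/(2·2) − β²/(2·4) + const.
Setting the derivative to zero: Σxᵢ(yᵢ − βxᵢ)/2 − β/4 = 0, so β = Σxᵢyᵢ / (Σxᵢ² + σ²/τ²).
Σxᵢyᵢ = 4·12 + 3·10 + 5·14 = 148; Σxᵢ² = 50; σ²/τ² = 0.5.
β̂_MAP = 148 / (50 + 0.5) = 148/50.5 ≈ 2.931.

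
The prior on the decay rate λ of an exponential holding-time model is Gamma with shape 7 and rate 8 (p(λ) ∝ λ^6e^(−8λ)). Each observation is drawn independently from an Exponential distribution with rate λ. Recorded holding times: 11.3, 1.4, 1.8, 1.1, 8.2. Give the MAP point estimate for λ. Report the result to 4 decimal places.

λ̂_MAP = 0.3459

The Exponential(rate=λ) likelihood is ∝ λ^n e^(−λΣtᵢ). Here n = 5 and Σtᵢ = 11.3 + 1.4 + 1.8 + 1.1 + 8.2 = 23.8.
Posterior ∝ λ^6e^(−8λ) · λ^5e^(−23.8λ) = λ^11e^(−31.8λ), i.e. Gamma(12, 31.8).
Mode = (a−1)/b = 11/31.8 ≈ 0.3459.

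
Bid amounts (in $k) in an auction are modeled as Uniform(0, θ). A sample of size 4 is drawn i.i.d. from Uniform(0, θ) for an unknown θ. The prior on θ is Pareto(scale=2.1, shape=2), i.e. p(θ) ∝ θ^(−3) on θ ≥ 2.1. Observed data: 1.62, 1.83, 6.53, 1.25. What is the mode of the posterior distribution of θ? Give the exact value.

The Uniform(0, θ) likelihood is θ^(−n) for θ ≥ max(xᵢ), zero otherwise. Here max(xᵢ) = 6.53.
Posterior ∝ θ^(−3) · θ^(−4) = θ^(−7) on θ ≥ max(2.1, 6.53) = 6.53.
This density is strictly decreasing in θ, so the posterior mode lies at the lower boundary of the support.

θ̂_MAP = 6.53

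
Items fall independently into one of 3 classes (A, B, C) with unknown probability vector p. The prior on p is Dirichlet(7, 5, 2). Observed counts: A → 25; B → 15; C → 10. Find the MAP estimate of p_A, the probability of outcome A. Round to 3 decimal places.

The posterior is Dirichlet(αᵢ + nᵢ) = Dirichlet(32, 20, 12).
For a Dirichlet(a₁,…,a_K) with all aᵢ > 1, the mode has j-th component (aⱼ − 1)/(Σaᵢ − K).
Here Σaᵢ = 64 and K = 3, so p_A = (32 − 1)/(64 − 3) = 31/61 ≈ 0.508.

MAP estimate of p_A = 0.508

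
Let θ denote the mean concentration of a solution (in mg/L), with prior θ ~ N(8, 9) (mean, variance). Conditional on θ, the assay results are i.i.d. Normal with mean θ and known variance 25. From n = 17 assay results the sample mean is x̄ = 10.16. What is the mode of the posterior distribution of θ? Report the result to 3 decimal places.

n = 17, x̄ = 10.16.
For a Normal prior and Normal likelihood with known variance, the posterior is Normal; its mode equals its mean, the precision-weighted average.
Prior precision 1/σ₀² = 1/9; data precision n/σ² = 17/25 = 0.68.
θ̂ = ((1/9)·8 + 0.68·10.16) / (1/9 + 0.68) = (43862/5625)/(178/225) = 21931/2225 ≈ 9.857.

θ̂_MAP = 9.857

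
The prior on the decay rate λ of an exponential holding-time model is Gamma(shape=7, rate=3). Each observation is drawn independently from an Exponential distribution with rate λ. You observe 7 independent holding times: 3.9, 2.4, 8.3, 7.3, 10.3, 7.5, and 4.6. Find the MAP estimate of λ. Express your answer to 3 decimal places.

The Exponential(rate=λ) likelihood is ∝ λ^n e^(−λΣtᵢ). Here n = 7 and Σtᵢ = 3.9 + 2.4 + 8.3 + 7.3 + 10.3 + 7.5 + 4.6 = 44.3.
Posterior ∝ λ^6e^(−3λ) · λ^7e^(−44.3λ) = λ^13e^(−47.3λ), i.e. Gamma(14, 47.3).
Mode = (a−1)/b = 13/47.3 ≈ 0.275.

λ̂_MAP = 0.275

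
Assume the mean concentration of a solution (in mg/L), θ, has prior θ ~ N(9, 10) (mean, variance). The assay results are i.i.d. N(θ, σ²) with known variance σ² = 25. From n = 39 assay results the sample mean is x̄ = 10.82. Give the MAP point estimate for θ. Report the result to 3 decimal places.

n = 39, x̄ = 10.82.
For a Normal prior and Normal likelihood with known variance, the posterior is Normal; its mode equals its mean, the precision-weighted average.
Prior precision 1/σ₀² = 1/10 = 0.1; data precision n/σ² = 39/25 = 1.56.
θ̂ = (0.1·9 + 1.56·10.82) / (0.1 + 1.56) = 17.7792/1.66 = 22224/2075 ≈ 10.710.

θ̂_MAP = 10.710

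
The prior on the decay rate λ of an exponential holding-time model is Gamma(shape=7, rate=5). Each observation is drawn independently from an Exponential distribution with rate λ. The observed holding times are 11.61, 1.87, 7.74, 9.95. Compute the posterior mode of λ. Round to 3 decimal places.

The Exponential(rate=λ) likelihood is ∝ λ^n e^(−λΣtᵢ). Here n = 4 and Σtᵢ = 11.61 + 1.87 + 7.74 + 9.95 = 31.17.
Posterior ∝ λ^6e^(−5λ) · λ^4e^(−31.17λ) = λ^10e^(−36.17λ), i.e. Gamma(11, 36.17).
Mode = (a−1)/b = 10/36.17 ≈ 0.276.

λ̂_MAP = 0.276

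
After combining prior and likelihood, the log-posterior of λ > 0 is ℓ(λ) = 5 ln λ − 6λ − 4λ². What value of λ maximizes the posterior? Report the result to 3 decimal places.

ℓ'(λ) = 5/λ − 6 − 8λ. Setting this to zero and multiplying by λ: 8λ² + 6λ − 5 = 0.
λ = (−6 + √(6² + 4·8·5)) / (2·8) = (−6 + √196) / 16 = (−6 + 14)/16 = 1/2.
ℓ''(λ) = −5/λ² − 8 < 0, confirming a maximum.

λ̂_MAP = 0.500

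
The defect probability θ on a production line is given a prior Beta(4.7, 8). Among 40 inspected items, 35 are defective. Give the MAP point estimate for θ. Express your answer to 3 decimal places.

θ̂_MAP = 0.763

Prior: Beta(4.7, 8).
Data: 35 successes in 40 trials. The binomial likelihood contributes θ^35(1−θ)^5, so the posterior is Beta(4.7+35, 8+5) = Beta(39.7, 13).
For Beta(a, b) with a, b > 1 the mode is (a−1)/(a+b−2) = 38.7/50.7 ≈ 0.763.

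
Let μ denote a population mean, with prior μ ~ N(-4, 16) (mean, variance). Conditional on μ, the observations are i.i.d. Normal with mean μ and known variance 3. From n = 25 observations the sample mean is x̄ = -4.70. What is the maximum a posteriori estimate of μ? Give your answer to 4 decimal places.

n = 25, x̄ = -4.70.
For a Normal prior and Normal likelihood with known variance, the posterior is Normal; its mode equals its mean, the precision-weighted average.
Prior precision 1/σ₀² = 1/16 = 0.0625; data precision n/σ² = 25/3.
μ̂ = (0.0625·(-4) + (25/3)·(-4.7)) / (0.0625 + 25/3) = (-473/12)/(403/48) = -1892/403 ≈ -4.6948.

μ̂_MAP = -4.6948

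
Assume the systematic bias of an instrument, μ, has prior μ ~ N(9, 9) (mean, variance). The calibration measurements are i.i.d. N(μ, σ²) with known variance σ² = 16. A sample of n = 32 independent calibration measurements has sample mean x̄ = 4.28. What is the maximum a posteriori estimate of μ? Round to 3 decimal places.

n = 32, x̄ = 4.28.
For a Normal prior and Normal likelihood with known variance, the posterior is Normal; its mode equals its mean, the precision-weighted average.
Prior precision 1/σ₀² = 1/9; data precision n/σ² = 32/16 = 2.
μ̂ = ((1/9)·9 + 2·4.28) / (1/9 + 2) = 9.56/(19/9) = 2151/475 ≈ 4.528.

μ̂_MAP = 4.528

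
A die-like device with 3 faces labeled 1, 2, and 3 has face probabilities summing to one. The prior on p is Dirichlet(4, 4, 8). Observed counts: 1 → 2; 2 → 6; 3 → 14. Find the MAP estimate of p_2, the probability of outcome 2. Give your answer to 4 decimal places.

The posterior is Dirichlet(αᵢ + nᵢ) = Dirichlet(6, 10, 22).
For a Dirichlet(a₁,…,a_K) with all aᵢ > 1, the mode has j-th component (aⱼ − 1)/(Σaᵢ − K).
Here Σaᵢ = 38 and K = 3, so p_2 = (10 − 1)/(38 − 3) = 9/35 ≈ 0.2571.

MAP estimate: 0.2571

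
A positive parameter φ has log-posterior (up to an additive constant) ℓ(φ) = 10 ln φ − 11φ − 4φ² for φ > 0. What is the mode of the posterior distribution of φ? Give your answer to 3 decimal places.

ℓ'(φ) = 10/φ − 11 − 8φ. Setting this to zero and multiplying by φ: 8φ² + 11φ − 10 = 0.
φ = (−11 + √(11² + 4·8·10)) / (2·8) = (−11 + √441) / 16 = (−11 + 21)/16 = 5/8.
ℓ''(φ) = −10/φ² − 8 < 0, confirming a maximum.

φ̂_MAP = 0.625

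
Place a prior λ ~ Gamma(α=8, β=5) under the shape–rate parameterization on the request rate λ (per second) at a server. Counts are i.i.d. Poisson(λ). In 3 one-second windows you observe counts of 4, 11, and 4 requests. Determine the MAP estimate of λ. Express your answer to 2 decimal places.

λ̂_MAP = 3.25

Σxᵢ = 4+11+4 = 19, with n = 3.
Posterior ∝ λ^7e^(−5λ) · λ^19e^(−3λ) = λ^26e^(−8λ), i.e. Gamma(shape=27, rate=8).
The mode of a Gamma(a, b) with a ≥ 1 (shape–rate) is (a−1)/b = 26/8 ≈ 3.25.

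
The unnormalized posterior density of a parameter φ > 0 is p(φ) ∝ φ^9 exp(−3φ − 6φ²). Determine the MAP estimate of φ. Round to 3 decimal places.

ℓ'(φ) = 9/φ − 3 − 12φ. Setting this to zero and multiplying by φ: 12φ² + 3φ − 9 = 0.
φ = (−3 + √(3² + 4·12·9)) / (2·12) = (−3 + √441) / 24 = (−3 + 21)/24 = 3/4.
ℓ''(φ) = −9/φ² − 12 < 0, confirming a maximum.

φ̂_MAP = 0.750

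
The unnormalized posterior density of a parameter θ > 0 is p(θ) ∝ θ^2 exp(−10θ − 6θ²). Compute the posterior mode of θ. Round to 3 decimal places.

θ̂_MAP = 0.167

ℓ'(θ) = 2/θ − 10 − 12θ. Setting this to zero and multiplying by θ: 12θ² + 10θ − 2 = 0.
θ = (−10 + √(10² + 4·12·2)) / (2·12) = (−10 + √196) / 24 = (−10 + 14)/24 = 1/6.
ℓ''(θ) = −2/θ² − 12 < 0, confirming a maximum.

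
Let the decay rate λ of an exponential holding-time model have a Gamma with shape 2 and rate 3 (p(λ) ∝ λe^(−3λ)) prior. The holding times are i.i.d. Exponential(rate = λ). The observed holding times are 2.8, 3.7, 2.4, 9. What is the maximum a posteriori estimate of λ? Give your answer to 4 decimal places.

The Exponential(rate=λ) likelihood is ∝ λ^n e^(−λΣtᵢ). Here n = 4 and Σtᵢ = 2.8 + 3.7 + 2.4 + 9 = 17.9.
Posterior ∝ λe^(−3λ) · λ^4e^(−17.9λ) = λ^5e^(−20.9λ), i.e. Gamma(6, 20.9).
Mode = (a−1)/b = 5/20.9 ≈ 0.2392.

λ̂_MAP = 0.2392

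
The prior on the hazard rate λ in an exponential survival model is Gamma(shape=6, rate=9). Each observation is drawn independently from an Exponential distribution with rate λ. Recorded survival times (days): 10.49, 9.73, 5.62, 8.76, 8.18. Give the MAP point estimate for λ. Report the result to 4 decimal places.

λ̂_MAP = 0.1931

The Exponential(rate=λ) likelihood is ∝ λ^n e^(−λΣtᵢ). Here n = 5 and Σtᵢ = 10.49 + 9.73 + 5.62 + 8.76 + 8.18 = 42.78.
Posterior ∝ λ^5e^(−9λ) · λ^5e^(−42.78λ) = λ^10e^(−51.78λ), i.e. Gamma(11, 51.78).
Mode = (a−1)/b = 10/51.78 ≈ 0.1931.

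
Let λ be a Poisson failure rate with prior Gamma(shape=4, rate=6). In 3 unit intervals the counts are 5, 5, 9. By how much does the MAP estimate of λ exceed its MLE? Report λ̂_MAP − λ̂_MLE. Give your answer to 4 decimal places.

MAP − MLE = -3.8889

Σxᵢ = 19. Posterior is Gamma(23, 9); MAP = (23−1)/9 = 22/9 ≈ 2.44444.
MLE = x̄ = 19/3 ≈ 6.33333.
Difference = 22/9 − 19/3 = -35/9 ≈ -3.8889.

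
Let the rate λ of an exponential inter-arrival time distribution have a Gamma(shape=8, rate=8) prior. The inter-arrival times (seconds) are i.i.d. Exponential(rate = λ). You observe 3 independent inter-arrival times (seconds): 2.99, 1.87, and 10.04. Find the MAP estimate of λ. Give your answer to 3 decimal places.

λ̂_MAP = 0.437

The Exponential(rate=λ) likelihood is ∝ λ^n e^(−λΣtᵢ). Here n = 3 and Σtᵢ = 2.99 + 1.87 + 10.04 = 14.90.
Posterior ∝ λ^7e^(−8λ) · λ^3e^(−14.90λ) = λ^10e^(−22.90λ), i.e. Gamma(11, 22.90).
Mode = (a−1)/b = 10/22.90 ≈ 0.437.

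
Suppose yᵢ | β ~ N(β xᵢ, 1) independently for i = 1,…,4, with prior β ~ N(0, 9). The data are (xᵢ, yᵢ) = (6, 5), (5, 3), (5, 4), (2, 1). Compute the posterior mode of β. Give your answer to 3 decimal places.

log p(β | y) = −Σ(yᵢ − βxᵢ)²/(2·1) − β²/(2·9) + const.
Setting the derivative to zero: Σxᵢ(yᵢ − βxᵢ)/1 − β/9 = 0, so β = Σxᵢyᵢ / (Σxᵢ² + σ²/τ²).
Σxᵢyᵢ = 6·5 + 5·3 + 5·4 + 2·1 = 67; Σxᵢ² = 90; σ²/τ² = 1/9.
β̂_MAP = 67 / (90 + 1/9) = 67/(811/9) = 603/811 ≈ 0.744.

β̂_MAP = 0.744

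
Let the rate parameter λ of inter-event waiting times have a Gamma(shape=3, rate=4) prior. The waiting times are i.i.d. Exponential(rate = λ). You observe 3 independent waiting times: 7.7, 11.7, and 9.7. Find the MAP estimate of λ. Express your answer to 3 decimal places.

λ̂_MAP = 0.151

The Exponential(rate=λ) likelihood is ∝ λ^n e^(−λΣtᵢ). Here n = 3 and Σtᵢ = 7.7 + 11.7 + 9.7 = 29.1.
Posterior ∝ λ^2e^(−4λ) · λ^3e^(−29.1λ) = λ^5e^(−33.1λ), i.e. Gamma(6, 33.1).
Mode = (a−1)/b = 5/33.1 ≈ 0.151.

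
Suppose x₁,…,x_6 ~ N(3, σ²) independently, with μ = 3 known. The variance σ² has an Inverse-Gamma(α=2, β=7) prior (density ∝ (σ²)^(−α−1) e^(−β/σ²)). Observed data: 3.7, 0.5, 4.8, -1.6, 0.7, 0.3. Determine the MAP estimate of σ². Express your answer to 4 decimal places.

σ̂²_MAP = 4.8100

Sum of squared deviations about the known mean: SS = (3.7−3)² + (0.5−3)² + (4.8−3)² + (-1.6−3)² + (0.7−3)² + (0.3−3)² = 43.72.
The Normal likelihood contributes (σ²)^(−n/2) exp(−SS/(2σ²)), so the posterior is Inverse-Gamma(α + n/2, β + SS/2) = Inverse-Gamma(5, 28.86).
The mode of Inverse-Gamma(a, b) is b/(a+1) = 28.86/6 ≈ 4.8100.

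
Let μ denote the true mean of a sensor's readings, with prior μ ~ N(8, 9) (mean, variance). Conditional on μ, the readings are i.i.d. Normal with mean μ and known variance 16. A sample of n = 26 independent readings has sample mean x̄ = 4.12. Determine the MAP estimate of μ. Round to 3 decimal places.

n = 26, x̄ = 4.12.
For a Normal prior and Normal likelihood with known variance, the posterior is Normal; its mode equals its mean, the precision-weighted average.
Prior precision 1/σ₀² = 1/9; data precision n/σ² = 26/16 = 1.625.
μ̂ = ((1/9)·8 + 1.625·4.12) / (1/9 + 1.625) = (13651/1800)/(125/72) = 4.36832 ≈ 4.368.

μ̂_MAP = 4.368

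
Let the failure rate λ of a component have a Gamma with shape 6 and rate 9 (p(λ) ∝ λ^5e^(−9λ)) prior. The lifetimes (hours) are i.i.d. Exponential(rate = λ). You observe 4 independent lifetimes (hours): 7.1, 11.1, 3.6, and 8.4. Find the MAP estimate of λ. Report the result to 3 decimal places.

The Exponential(rate=λ) likelihood is ∝ λ^n e^(−λΣtᵢ). Here n = 4 and Σtᵢ = 7.1 + 11.1 + 3.6 + 8.4 = 30.2.
Posterior ∝ λ^5e^(−9λ) · λ^4e^(−30.2λ) = λ^9e^(−39.2λ), i.e. Gamma(10, 39.2).
Mode = (a−1)/b = 9/39.2 ≈ 0.230.

λ̂_MAP = 0.230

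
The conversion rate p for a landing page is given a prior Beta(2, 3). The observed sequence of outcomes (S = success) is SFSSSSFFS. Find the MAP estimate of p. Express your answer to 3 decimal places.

p̂_MAP = 0.583

Prior: Beta(2, 3).
Data: 6 successes in 9 trials (from the sequence). The binomial likelihood contributes p^6(1−p)^3, so the posterior is Beta(2+6, 3+3) = Beta(8, 6).
For Beta(a, b) with a, b > 1 the mode is (a−1)/(a+b−2) = 7/12 ≈ 0.583.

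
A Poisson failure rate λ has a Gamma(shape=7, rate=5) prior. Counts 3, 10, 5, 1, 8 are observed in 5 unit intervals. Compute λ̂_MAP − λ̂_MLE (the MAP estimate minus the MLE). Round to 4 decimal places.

Σxᵢ = 27. Posterior is Gamma(34, 10); MAP = (34−1)/10 = 33/10 ≈ 3.30000.
MLE = x̄ = 27/5 ≈ 5.40000.
Difference = 33/10 − 27/5 = -21/10 ≈ -2.1000.

MAP − MLE = -2.1000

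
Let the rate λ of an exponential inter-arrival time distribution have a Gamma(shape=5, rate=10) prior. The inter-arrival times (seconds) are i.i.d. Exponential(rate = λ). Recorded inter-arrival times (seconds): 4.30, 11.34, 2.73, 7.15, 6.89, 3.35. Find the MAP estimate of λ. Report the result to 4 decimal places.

λ̂_MAP = 0.2185

The Exponential(rate=λ) likelihood is ∝ λ^n e^(−λΣtᵢ). Here n = 6 and Σtᵢ = 4.30 + 11.34 + 2.73 + 7.15 + 6.89 + 3.35 = 35.76.
Posterior ∝ λ^4e^(−10λ) · λ^6e^(−35.76λ) = λ^10e^(−45.76λ), i.e. Gamma(11, 45.76).
Mode = (a−1)/b = 10/45.76 ≈ 0.2185.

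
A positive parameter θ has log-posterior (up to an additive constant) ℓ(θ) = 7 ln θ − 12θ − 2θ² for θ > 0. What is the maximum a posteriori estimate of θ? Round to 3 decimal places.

θ̂_MAP = 0.500

ℓ'(θ) = 7/θ − 12 − 4θ. Setting this to zero and multiplying by θ: 4θ² + 12θ − 7 = 0.
θ = (−12 + √(12² + 4·4·7)) / (2·4) = (−12 + √256) / 8 = (−12 + 16)/8 = 1/2.
ℓ''(θ) = −7/θ² − 4 < 0, confirming a maximum.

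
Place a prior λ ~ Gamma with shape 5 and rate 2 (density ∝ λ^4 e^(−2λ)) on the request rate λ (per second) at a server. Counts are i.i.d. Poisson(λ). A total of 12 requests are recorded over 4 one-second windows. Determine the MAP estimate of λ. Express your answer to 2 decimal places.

Σxᵢ = 12, n = 4.
Posterior ∝ λ^4e^(−2λ) · λ^12e^(−4λ) = λ^16e^(−6λ), i.e. Gamma(shape=17, rate=6).
The mode of a Gamma(a, b) with a ≥ 1 (shape–rate) is (a−1)/b = 16/6 ≈ 2.67.

λ̂_MAP = 2.67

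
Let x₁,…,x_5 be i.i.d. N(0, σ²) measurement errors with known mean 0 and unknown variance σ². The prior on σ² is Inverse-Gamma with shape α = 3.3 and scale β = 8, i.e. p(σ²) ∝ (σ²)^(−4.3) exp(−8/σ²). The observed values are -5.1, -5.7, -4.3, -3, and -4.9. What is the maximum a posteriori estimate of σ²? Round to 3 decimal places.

σ̂²_MAP = 9.265

Sum of squared deviations about the known mean: SS = (-5.1−0)² + (-5.7−0)² + (-4.3−0)² + (-3−0)² + (-4.9−0)² = 110.
The Normal likelihood contributes (σ²)^(−n/2) exp(−SS/(2σ²)), so the posterior is Inverse-Gamma(α + n/2, β + SS/2) = Inverse-Gamma(5.8, 63).
The mode of Inverse-Gamma(a, b) is b/(a+1) = 63/6.8 ≈ 9.265.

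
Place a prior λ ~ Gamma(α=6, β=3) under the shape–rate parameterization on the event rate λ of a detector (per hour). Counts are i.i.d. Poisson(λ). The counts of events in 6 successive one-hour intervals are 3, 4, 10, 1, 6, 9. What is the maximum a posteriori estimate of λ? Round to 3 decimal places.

λ̂_MAP = 4.222

Σxᵢ = 3+4+10+1+6+9 = 33, with n = 6.
Posterior ∝ λ^5e^(−3λ) · λ^33e^(−6λ) = λ^38e^(−9λ), i.e. Gamma(shape=39, rate=9).
The mode of a Gamma(a, b) with a ≥ 1 (shape–rate) is (a−1)/b = 38/9 ≈ 4.222.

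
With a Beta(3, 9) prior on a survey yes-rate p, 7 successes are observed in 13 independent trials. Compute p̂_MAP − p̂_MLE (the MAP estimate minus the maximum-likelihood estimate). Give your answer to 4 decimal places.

Posterior is Beta(10, 15); MAP = (10−1)/(25−2) = 9/23 ≈ 0.39130.
MLE ignores the prior: p̂_MLE = k/n = 7/13 ≈ 0.53846.
Difference = 9/23 − 7/13 = -44/299 ≈ -0.1472.

MAP − MLE = -0.1472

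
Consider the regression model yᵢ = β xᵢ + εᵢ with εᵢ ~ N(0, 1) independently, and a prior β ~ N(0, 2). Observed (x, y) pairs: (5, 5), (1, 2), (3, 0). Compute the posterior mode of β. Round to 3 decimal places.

log p(β | y) = −Σ(yᵢ − βxᵢ)²/(2·1) − β²/(2·2) + const.
Setting the derivative to zero: Σxᵢ(yᵢ − βxᵢ)/1 − β/2 = 0, so β = Σxᵢyᵢ / (Σxᵢ² + σ²/τ²).
Σxᵢyᵢ = 5·5 + 1·2 + 3·0 = 27; Σxᵢ² = 35; σ²/τ² = 0.5.
β̂_MAP = 27 / (35 + 0.5) = 27/35.5 ≈ 0.761.

β̂_MAP = 0.761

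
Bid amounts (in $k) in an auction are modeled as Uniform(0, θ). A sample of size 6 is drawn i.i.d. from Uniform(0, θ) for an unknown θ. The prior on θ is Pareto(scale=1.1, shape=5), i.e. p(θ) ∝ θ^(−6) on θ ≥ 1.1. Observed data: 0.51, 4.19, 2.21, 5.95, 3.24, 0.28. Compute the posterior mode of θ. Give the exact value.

The Uniform(0, θ) likelihood is θ^(−n) for θ ≥ max(xᵢ), zero otherwise. Here max(xᵢ) = 5.95.
Posterior ∝ θ^(−6) · θ^(−6) = θ^(−12) on θ ≥ max(1.1, 5.95) = 5.95.
This density is strictly decreasing in θ, so the posterior mode lies at the lower boundary of the support.

θ̂_MAP = 5.95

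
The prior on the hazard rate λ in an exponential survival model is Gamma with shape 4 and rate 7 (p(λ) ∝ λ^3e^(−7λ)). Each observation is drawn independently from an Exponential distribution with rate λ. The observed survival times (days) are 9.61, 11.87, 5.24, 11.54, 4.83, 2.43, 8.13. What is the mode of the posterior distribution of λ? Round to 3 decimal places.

λ̂_MAP = 0.165

The Exponential(rate=λ) likelihood is ∝ λ^n e^(−λΣtᵢ). Here n = 7 and Σtᵢ = 9.61 + 11.87 + 5.24 + 11.54 + 4.83 + 2.43 + 8.13 = 53.65.
Posterior ∝ λ^3e^(−7λ) · λ^7e^(−53.65λ) = λ^10e^(−60.65λ), i.e. Gamma(11, 60.65).
Mode = (a−1)/b = 10/60.65 ≈ 0.165.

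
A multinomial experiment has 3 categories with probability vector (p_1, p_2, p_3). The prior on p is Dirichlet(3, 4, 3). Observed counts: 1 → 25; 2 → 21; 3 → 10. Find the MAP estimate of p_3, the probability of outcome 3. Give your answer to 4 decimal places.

MAP estimate: 0.1905

The posterior is Dirichlet(αᵢ + nᵢ) = Dirichlet(28, 25, 13).
For a Dirichlet(a₁,…,a_K) with all aᵢ > 1, the mode has j-th component (aⱼ − 1)/(Σaᵢ − K).
Here Σaᵢ = 66 and K = 3, so p_3 = (13 − 1)/(66 − 3) = 12/63 ≈ 0.1905.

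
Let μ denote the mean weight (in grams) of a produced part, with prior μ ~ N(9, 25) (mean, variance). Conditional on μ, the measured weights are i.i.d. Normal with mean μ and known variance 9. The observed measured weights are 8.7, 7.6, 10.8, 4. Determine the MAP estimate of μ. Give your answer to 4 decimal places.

μ̂_MAP = 7.8761

n = 4; x̄ = (8.7 + 7.6 + 10.8 + 4)/4 = 31.1/4 = 7.775.
For a Normal prior and Normal likelihood with known variance, the posterior is Normal; its mode equals its mean, the precision-weighted average.
Prior precision 1/σ₀² = 1/25 = 0.04; data precision n/σ² = 4/9.
μ̂ = (0.04·9 + (4/9)·7.775) / (0.04 + 4/9) = (1717/450)/(109/225) = 1717/218 ≈ 7.8761.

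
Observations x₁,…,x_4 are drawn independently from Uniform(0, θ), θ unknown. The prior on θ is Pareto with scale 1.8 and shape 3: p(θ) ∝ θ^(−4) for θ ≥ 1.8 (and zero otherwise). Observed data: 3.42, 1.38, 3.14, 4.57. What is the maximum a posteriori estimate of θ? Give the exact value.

θ̂_MAP = 4.57

The Uniform(0, θ) likelihood is θ^(−n) for θ ≥ max(xᵢ), zero otherwise. Here max(xᵢ) = 4.57.
Posterior ∝ θ^(−4) · θ^(−4) = θ^(−8) on θ ≥ max(1.8, 4.57) = 4.57.
This density is strictly decreasing in θ, so the posterior mode lies at the lower boundary of the support.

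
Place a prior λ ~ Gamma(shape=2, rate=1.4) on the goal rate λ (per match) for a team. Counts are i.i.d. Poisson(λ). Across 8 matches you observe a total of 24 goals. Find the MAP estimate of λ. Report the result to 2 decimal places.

λ̂_MAP = 2.66

Σxᵢ = 24, n = 8.
Posterior ∝ λe^(−1.4λ) · λ^24e^(−8λ) = λ^25e^(−9.4λ), i.e. Gamma(shape=26, rate=9.4).
The mode of a Gamma(a, b) with a ≥ 1 (shape–rate) is (a−1)/b = 25/9.4 ≈ 2.66.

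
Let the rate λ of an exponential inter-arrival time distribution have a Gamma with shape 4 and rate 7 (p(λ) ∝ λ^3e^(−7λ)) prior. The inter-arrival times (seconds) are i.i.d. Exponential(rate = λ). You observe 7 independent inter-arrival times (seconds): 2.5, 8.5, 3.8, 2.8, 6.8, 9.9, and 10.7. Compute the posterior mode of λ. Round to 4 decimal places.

The Exponential(rate=λ) likelihood is ∝ λ^n e^(−λΣtᵢ). Here n = 7 and Σtᵢ = 2.5 + 8.5 + 3.8 + 2.8 + 6.8 + 9.9 + 10.7 = 45.
Posterior ∝ λ^3e^(−7λ) · λ^7e^(−45λ) = λ^10e^(−52λ), i.e. Gamma(11, 52).
Mode = (a−1)/b = 10/52 ≈ 0.1923.

λ̂_MAP = 0.1923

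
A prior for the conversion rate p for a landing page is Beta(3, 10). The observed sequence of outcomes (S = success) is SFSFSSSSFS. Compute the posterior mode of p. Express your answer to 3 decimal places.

Prior: Beta(3, 10).
Data: 7 successes in 10 trials (from the sequence). The binomial likelihood contributes p^7(1−p)^3, so the posterior is Beta(3+7, 10+3) = Beta(10, 13).
For Beta(a, b) with a, b > 1 the mode is (a−1)/(a+b−2) = 9/21 ≈ 0.429.

p̂_MAP = 0.429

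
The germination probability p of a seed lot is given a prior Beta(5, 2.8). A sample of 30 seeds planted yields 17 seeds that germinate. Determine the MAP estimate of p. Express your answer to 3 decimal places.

Prior: Beta(5, 2.8).
Data: 17 successes in 30 trials. The binomial likelihood contributes p^17(1−p)^13, so the posterior is Beta(5+17, 2.8+13) = Beta(22, 15.8).
For Beta(a, b) with a, b > 1 the mode is (a−1)/(a+b−2) = 21/35.8 ≈ 0.587.

p̂_MAP = 0.587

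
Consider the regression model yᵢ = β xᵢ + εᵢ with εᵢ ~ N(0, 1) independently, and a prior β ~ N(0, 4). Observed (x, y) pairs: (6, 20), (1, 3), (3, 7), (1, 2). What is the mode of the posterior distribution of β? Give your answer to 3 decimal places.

log p(β | y) = −Σ(yᵢ − βxᵢ)²/(2·1) − β²/(2·4) + const.
Setting the derivative to zero: Σxᵢ(yᵢ − βxᵢ)/1 − β/4 = 0, so β = Σxᵢyᵢ / (Σxᵢ² + σ²/τ²).
Σxᵢyᵢ = 6·20 + 1·3 + 3·7 + 1·2 = 146; Σxᵢ² = 47; σ²/τ² = 0.25.
β̂_MAP = 146 / (47 + 0.25) = 146/47.25 ≈ 3.090.

β̂_MAP = 3.090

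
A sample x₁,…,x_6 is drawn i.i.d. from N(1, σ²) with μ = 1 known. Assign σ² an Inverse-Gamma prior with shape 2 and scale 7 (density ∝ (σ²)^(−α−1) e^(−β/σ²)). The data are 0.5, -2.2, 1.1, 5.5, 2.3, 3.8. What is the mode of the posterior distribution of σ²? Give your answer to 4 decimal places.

σ̂²_MAP = 4.5233

Sum of squared deviations about the known mean: SS = (0.5−1)² + (-2.2−1)² + (1.1−1)² + (5.5−1)² + (2.3−1)² + (3.8−1)² = 40.28.
The Normal likelihood contributes (σ²)^(−n/2) exp(−SS/(2σ²)), so the posterior is Inverse-Gamma(α + n/2, β + SS/2) = Inverse-Gamma(5, 27.14).
The mode of Inverse-Gamma(a, b) is b/(a+1) = 27.14/6 ≈ 4.5233.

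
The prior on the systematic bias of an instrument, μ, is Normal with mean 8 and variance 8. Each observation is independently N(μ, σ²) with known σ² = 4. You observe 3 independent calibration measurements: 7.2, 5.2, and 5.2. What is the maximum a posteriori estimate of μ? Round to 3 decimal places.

μ̂_MAP = 6.171

n = 3; x̄ = (7.2 + 5.2 + 5.2)/3 = 17.6/3 = 88/15 ≈ 5.8667.
For a Normal prior and Normal likelihood with known variance, the posterior is Normal; its mode equals its mean, the precision-weighted average.
Prior precision 1/σ₀² = 1/8 = 0.125; data precision n/σ² = 3/4 = 0.75.
μ̂ = (0.125·8 + 0.75·(88/15)) / (0.125 + 0.75) = 5.4/0.875 = 216/35 ≈ 6.171.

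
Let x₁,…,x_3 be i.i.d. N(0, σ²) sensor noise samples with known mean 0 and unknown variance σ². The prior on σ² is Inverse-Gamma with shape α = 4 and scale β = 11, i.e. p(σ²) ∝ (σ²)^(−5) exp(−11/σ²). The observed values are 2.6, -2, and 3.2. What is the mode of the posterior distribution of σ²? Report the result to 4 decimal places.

Sum of squared deviations about the known mean: SS = (2.6−0)² + (-2−0)² + (3.2−0)² = 21.
The Normal likelihood contributes (σ²)^(−n/2) exp(−SS/(2σ²)), so the posterior is Inverse-Gamma(α + n/2, β + SS/2) = Inverse-Gamma(5.5, 21.5).
The mode of Inverse-Gamma(a, b) is b/(a+1) = 21.5/6.5 ≈ 3.3077.

σ̂²_MAP = 3.3077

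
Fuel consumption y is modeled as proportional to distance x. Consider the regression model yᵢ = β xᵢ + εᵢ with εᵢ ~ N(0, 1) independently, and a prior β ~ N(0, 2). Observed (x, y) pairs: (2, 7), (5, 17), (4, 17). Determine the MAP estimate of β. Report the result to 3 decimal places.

β̂_MAP = 3.670

log p(β | y) = −Σ(yᵢ − βxᵢ)²/(2·1) − β²/(2·2) + const.
Setting the derivative to zero: Σxᵢ(yᵢ − βxᵢ)/1 − β/2 = 0, so β = Σxᵢyᵢ / (Σxᵢ² + σ²/τ²).
Σxᵢyᵢ = 2·7 + 5·17 + 4·17 = 167; Σxᵢ² = 45; σ²/τ² = 0.5.
β̂_MAP = 167 / (45 + 0.5) = 167/45.5 ≈ 3.670.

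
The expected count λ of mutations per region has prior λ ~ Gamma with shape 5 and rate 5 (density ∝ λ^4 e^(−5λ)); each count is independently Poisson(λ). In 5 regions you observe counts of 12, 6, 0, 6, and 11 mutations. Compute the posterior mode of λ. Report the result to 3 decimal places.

λ̂_MAP = 3.900

Σxᵢ = 12+6+0+6+11 = 35, with n = 5.
Posterior ∝ λ^4e^(−5λ) · λ^35e^(−5λ) = λ^39e^(−10λ), i.e. Gamma(shape=40, rate=10).
The mode of a Gamma(a, b) with a ≥ 1 (shape–rate) is (a−1)/b = 39/10 ≈ 3.900.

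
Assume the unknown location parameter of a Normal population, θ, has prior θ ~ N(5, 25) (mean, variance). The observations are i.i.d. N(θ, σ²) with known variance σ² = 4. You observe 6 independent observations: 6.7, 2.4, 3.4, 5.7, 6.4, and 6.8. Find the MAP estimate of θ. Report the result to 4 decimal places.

n = 6; x̄ = (6.7 + 2.4 + 3.4 + 5.7 + 6.4 + 6.8)/6 = 31.4/6 = 157/30 ≈ 5.2333.
For a Normal prior and Normal likelihood with known variance, the posterior is Normal; its mode equals its mean, the precision-weighted average.
Prior precision 1/σ₀² = 1/25 = 0.04; data precision n/σ² = 6/4 = 1.5.
θ̂ = (0.04·5 + 1.5·(157/30)) / (0.04 + 1.5) = 8.05/1.54 = 115/22 ≈ 5.2273.

θ̂_MAP = 5.2273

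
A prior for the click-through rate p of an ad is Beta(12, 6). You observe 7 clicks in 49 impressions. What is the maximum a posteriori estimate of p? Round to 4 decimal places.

p̂_MAP = 0.2769

Prior: Beta(12, 6).
Data: 7 successes in 49 trials. The binomial likelihood contributes p^7(1−p)^42, so the posterior is Beta(12+7, 6+42) = Beta(19, 48).
For Beta(a, b) with a, b > 1 the mode is (a−1)/(a+b−2) = 18/65 ≈ 0.2769.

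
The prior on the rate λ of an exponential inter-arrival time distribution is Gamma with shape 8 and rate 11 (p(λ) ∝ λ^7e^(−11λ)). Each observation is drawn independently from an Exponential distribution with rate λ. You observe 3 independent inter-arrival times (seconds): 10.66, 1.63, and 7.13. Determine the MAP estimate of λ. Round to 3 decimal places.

The Exponential(rate=λ) likelihood is ∝ λ^n e^(−λΣtᵢ). Here n = 3 and Σtᵢ = 10.66 + 1.63 + 7.13 = 19.42.
Posterior ∝ λ^7e^(−11λ) · λ^3e^(−19.42λ) = λ^10e^(−30.42λ), i.e. Gamma(11, 30.42).
Mode = (a−1)/b = 10/30.42 ≈ 0.329.

λ̂_MAP = 0.329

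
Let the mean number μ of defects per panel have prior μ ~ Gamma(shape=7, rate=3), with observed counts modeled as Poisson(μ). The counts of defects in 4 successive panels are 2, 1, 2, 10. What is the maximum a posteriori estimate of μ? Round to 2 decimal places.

Σxᵢ = 2+1+2+10 = 15, with n = 4.
Posterior ∝ μ^6e^(−3μ) · μ^15e^(−4μ) = μ^21e^(−7μ), i.e. Gamma(shape=22, rate=7).
The mode of a Gamma(a, b) with a ≥ 1 (shape–rate) is (a−1)/b = 21/7 ≈ 3.00.

μ̂_MAP = 3.00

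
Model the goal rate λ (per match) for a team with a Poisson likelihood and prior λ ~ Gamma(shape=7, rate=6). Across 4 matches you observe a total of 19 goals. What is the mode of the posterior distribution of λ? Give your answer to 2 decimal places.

λ̂_MAP = 2.50

Σxᵢ = 19, n = 4.
Posterior ∝ λ^6e^(−6λ) · λ^19e^(−4λ) = λ^25e^(−10λ), i.e. Gamma(shape=26, rate=10).
The mode of a Gamma(a, b) with a ≥ 1 (shape–rate) is (a−1)/b = 25/10 ≈ 2.50.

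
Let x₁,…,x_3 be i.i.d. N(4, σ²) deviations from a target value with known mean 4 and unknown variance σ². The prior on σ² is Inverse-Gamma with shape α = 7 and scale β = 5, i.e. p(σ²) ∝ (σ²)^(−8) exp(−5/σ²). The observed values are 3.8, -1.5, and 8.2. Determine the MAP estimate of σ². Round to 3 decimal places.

σ̂²_MAP = 3.049

Sum of squared deviations about the known mean: SS = (3.8−4)² + (-1.5−4)² + (8.2−4)² = 47.93.
The Normal likelihood contributes (σ²)^(−n/2) exp(−SS/(2σ²)), so the posterior is Inverse-Gamma(α + n/2, β + SS/2) = Inverse-Gamma(8.5, 28.965).
The mode of Inverse-Gamma(a, b) is b/(a+1) = 28.965/9.5 ≈ 3.049.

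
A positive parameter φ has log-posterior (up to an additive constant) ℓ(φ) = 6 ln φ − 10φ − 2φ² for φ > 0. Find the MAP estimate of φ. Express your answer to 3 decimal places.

φ̂_MAP = 0.500

ℓ'(φ) = 6/φ − 10 − 4φ. Setting this to zero and multiplying by φ: 4φ² + 10φ − 6 = 0.
φ = (−10 + √(10² + 4·4·6)) / (2·4) = (−10 + √196) / 8 = (−10 + 14)/8 = 1/2.
ℓ''(φ) = −6/φ² − 4 < 0, confirming a maximum.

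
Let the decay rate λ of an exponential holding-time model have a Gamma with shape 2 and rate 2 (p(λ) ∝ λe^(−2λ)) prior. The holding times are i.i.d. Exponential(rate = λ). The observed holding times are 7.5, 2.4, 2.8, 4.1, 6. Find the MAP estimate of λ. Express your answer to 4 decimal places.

λ̂_MAP = 0.2419

The Exponential(rate=λ) likelihood is ∝ λ^n e^(−λΣtᵢ). Here n = 5 and Σtᵢ = 7.5 + 2.4 + 2.8 + 4.1 + 6 = 22.8.
Posterior ∝ λe^(−2λ) · λ^5e^(−22.8λ) = λ^6e^(−24.8λ), i.e. Gamma(7, 24.8).
Mode = (a−1)/b = 6/24.8 ≈ 0.2419.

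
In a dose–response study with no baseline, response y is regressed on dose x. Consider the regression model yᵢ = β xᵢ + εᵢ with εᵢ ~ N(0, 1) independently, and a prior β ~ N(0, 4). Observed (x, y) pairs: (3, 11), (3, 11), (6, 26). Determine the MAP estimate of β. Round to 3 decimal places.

β̂_MAP = 4.092

log p(β | y) = −Σ(yᵢ − βxᵢ)²/(2·1) − β²/(2·4) + const.
Setting the derivative to zero: Σxᵢ(yᵢ − βxᵢ)/1 − β/4 = 0, so β = Σxᵢyᵢ / (Σxᵢ² + σ²/τ²).
Σxᵢyᵢ = 3·11 + 3·11 + 6·26 = 222; Σxᵢ² = 54; σ²/τ² = 0.25.
β̂_MAP = 222 / (54 + 0.25) = 222/54.25 ≈ 4.092.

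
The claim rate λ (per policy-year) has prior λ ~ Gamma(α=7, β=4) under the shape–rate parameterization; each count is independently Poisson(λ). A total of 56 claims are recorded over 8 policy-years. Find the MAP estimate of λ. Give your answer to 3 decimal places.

Σxᵢ = 56, n = 8.
Posterior ∝ λ^6e^(−4λ) · λ^56e^(−8λ) = λ^62e^(−12λ), i.e. Gamma(shape=63, rate=12).
The mode of a Gamma(a, b) with a ≥ 1 (shape–rate) is (a−1)/b = 62/12 ≈ 5.167.

λ̂_MAP = 5.167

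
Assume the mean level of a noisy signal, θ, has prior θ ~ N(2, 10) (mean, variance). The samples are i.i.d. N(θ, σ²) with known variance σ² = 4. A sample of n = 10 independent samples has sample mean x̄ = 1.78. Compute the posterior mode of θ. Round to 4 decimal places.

n = 10, x̄ = 1.78.
For a Normal prior and Normal likelihood with known variance, the posterior is Normal; its mode equals its mean, the precision-weighted average.
Prior precision 1/σ₀² = 1/10 = 0.1; data precision n/σ² = 10/4 = 2.5.
θ̂ = (0.1·2 + 2.5·1.78) / (0.1 + 2.5) = 4.65/2.6 = 93/52 ≈ 1.7885.

θ̂_MAP = 1.7885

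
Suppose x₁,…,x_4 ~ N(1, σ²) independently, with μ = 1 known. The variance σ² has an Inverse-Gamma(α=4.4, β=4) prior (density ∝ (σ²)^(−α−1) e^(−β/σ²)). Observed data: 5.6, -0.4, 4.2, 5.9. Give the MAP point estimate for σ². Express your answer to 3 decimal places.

σ̂²_MAP = 4.417

Sum of squared deviations about the known mean: SS = (5.6−1)² + (-0.4−1)² + (4.2−1)² + (5.9−1)² = 57.37.
The Normal likelihood contributes (σ²)^(−n/2) exp(−SS/(2σ²)), so the posterior is Inverse-Gamma(α + n/2, β + SS/2) = Inverse-Gamma(6.4, 32.685).
The mode of Inverse-Gamma(a, b) is b/(a+1) = 32.685/7.4 ≈ 4.417.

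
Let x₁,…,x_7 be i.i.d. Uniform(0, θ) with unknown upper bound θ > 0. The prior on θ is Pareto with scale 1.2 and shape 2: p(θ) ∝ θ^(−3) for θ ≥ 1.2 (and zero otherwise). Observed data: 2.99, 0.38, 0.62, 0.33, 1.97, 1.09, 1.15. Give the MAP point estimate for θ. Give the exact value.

The Uniform(0, θ) likelihood is θ^(−n) for θ ≥ max(xᵢ), zero otherwise. Here max(xᵢ) = 2.99.
Posterior ∝ θ^(−3) · θ^(−7) = θ^(−10) on θ ≥ max(1.2, 2.99) = 2.99.
This density is strictly decreasing in θ, so the posterior mode lies at the lower boundary of the support.

θ̂_MAP = 2.99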